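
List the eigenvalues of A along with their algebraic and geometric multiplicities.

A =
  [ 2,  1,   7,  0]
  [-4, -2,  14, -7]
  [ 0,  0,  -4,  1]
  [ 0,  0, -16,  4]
λ = 0: alg = 4, geom = 2

Step 1 — factor the characteristic polynomial to read off the algebraic multiplicities:
  χ_A(x) = x^4

Step 2 — compute geometric multiplicities via the rank-nullity identity g(λ) = n − rank(A − λI):
  rank(A − (0)·I) = 2, so dim ker(A − (0)·I) = n − 2 = 2

Summary:
  λ = 0: algebraic multiplicity = 4, geometric multiplicity = 2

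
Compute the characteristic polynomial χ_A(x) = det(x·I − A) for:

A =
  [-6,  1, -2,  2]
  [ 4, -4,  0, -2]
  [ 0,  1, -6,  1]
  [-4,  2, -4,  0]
x^4 + 16*x^3 + 96*x^2 + 256*x + 256

Expanding det(x·I − A) (e.g. by cofactor expansion or by noting that A is similar to its Jordan form J, which has the same characteristic polynomial as A) gives
  χ_A(x) = x^4 + 16*x^3 + 96*x^2 + 256*x + 256
which factors as (x + 4)^4. The eigenvalues (with algebraic multiplicities) are λ = -4 with multiplicity 4.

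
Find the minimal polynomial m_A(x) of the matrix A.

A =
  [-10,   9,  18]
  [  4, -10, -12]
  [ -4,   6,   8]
x^2 + 8*x + 16

The characteristic polynomial is χ_A(x) = (x + 4)^3, so the eigenvalues are known. The minimal polynomial is
  m_A(x) = Π_λ (x − λ)^{k_λ}
where k_λ is the size of the *largest* Jordan block for λ (equivalently, the smallest k with (A − λI)^k v = 0 for every generalised eigenvector v of λ).

  λ = -4: largest Jordan block has size 2, contributing (x + 4)^2

So m_A(x) = (x + 4)^2 = x^2 + 8*x + 16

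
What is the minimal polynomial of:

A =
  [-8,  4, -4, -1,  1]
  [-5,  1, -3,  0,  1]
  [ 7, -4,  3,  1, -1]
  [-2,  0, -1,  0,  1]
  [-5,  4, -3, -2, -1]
x^3 + 3*x^2 + 3*x + 1

The characteristic polynomial is χ_A(x) = (x + 1)^5, so the eigenvalues are known. The minimal polynomial is
  m_A(x) = Π_λ (x − λ)^{k_λ}
where k_λ is the size of the *largest* Jordan block for λ (equivalently, the smallest k with (A − λI)^k v = 0 for every generalised eigenvector v of λ).

  λ = -1: largest Jordan block has size 3, contributing (x + 1)^3

So m_A(x) = (x + 1)^3 = x^3 + 3*x^2 + 3*x + 1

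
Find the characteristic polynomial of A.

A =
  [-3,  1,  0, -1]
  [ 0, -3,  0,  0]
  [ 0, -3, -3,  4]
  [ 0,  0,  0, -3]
x^4 + 12*x^3 + 54*x^2 + 108*x + 81

Expanding det(x·I − A) (e.g. by cofactor expansion or by noting that A is similar to its Jordan form J, which has the same characteristic polynomial as A) gives
  χ_A(x) = x^4 + 12*x^3 + 54*x^2 + 108*x + 81
which factors as (x + 3)^4. The eigenvalues (with algebraic multiplicities) are λ = -3 with multiplicity 4.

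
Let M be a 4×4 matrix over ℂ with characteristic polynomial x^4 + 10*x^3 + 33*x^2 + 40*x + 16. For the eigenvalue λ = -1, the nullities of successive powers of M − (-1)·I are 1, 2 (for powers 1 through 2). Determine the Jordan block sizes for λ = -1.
Block sizes for λ = -1: [2]

From the dimensions of kernels of powers, the number of Jordan blocks of size at least j is d_j − d_{j−1} where d_j = dim ker(N^j) (with d_0 = 0). Computing the differences gives [1, 1].
The number of blocks of size exactly k is (#blocks of size ≥ k) − (#blocks of size ≥ k + 1), so the partition is: 1 block(s) of size 2.
In nonincreasing order the block sizes are [2].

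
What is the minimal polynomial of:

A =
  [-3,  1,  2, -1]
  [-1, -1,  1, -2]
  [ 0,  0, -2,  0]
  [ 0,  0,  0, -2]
x^3 + 6*x^2 + 12*x + 8

The characteristic polynomial is χ_A(x) = (x + 2)^4, so the eigenvalues are known. The minimal polynomial is
  m_A(x) = Π_λ (x − λ)^{k_λ}
where k_λ is the size of the *largest* Jordan block for λ (equivalently, the smallest k with (A − λI)^k v = 0 for every generalised eigenvector v of λ).

  λ = -2: largest Jordan block has size 3, contributing (x + 2)^3

So m_A(x) = (x + 2)^3 = x^3 + 6*x^2 + 12*x + 8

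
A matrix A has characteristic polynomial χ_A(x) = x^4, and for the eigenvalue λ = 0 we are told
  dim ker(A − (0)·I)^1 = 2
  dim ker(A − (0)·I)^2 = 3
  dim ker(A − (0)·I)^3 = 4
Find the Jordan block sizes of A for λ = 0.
Block sizes for λ = 0: [3, 1]

From the dimensions of kernels of powers, the number of Jordan blocks of size at least j is d_j − d_{j−1} where d_j = dim ker(N^j) (with d_0 = 0). Computing the differences gives [2, 1, 1].
The number of blocks of size exactly k is (#blocks of size ≥ k) − (#blocks of size ≥ k + 1), so the partition is: 1 block(s) of size 1, 1 block(s) of size 3.
In nonincreasing order the block sizes are [3, 1].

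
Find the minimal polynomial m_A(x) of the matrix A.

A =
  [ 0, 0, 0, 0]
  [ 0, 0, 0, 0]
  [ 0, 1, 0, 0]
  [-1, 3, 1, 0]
x^3

The characteristic polynomial is χ_A(x) = x^4, so the eigenvalues are known. The minimal polynomial is
  m_A(x) = Π_λ (x − λ)^{k_λ}
where k_λ is the size of the *largest* Jordan block for λ (equivalently, the smallest k with (A − λI)^k v = 0 for every generalised eigenvector v of λ).

  λ = 0: largest Jordan block has size 3, contributing (x − 0)^3

So m_A(x) = x^3 = x^3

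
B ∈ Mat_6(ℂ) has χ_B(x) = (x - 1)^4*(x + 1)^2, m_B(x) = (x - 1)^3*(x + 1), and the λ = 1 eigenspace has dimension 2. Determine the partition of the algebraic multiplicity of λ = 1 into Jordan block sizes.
Block sizes for λ = 1: [3, 1]

Step 1 — from the characteristic polynomial, algebraic multiplicity of λ = 1 is 4. From dim ker(B − (1)·I) = 2, there are exactly 2 Jordan blocks for λ = 1.
Step 2 — from the minimal polynomial, the factor (x − 1)^3 tells us the largest block for λ = 1 has size 3.
Step 3 — with total size 4, 2 blocks, and largest block 3, the block sizes (in nonincreasing order) are [3, 1].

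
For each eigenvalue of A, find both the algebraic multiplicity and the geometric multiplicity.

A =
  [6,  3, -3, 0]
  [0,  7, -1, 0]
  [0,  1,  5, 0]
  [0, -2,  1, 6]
λ = 6: alg = 4, geom = 2

Step 1 — factor the characteristic polynomial to read off the algebraic multiplicities:
  χ_A(x) = (x - 6)^4

Step 2 — compute geometric multiplicities via the rank-nullity identity g(λ) = n − rank(A − λI):
  rank(A − (6)·I) = 2, so dim ker(A − (6)·I) = n − 2 = 2

Summary:
  λ = 6: algebraic multiplicity = 4, geometric multiplicity = 2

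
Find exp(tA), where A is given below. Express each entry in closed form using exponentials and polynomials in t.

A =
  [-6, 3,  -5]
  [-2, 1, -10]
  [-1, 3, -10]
e^{tA} =
  [-t*exp(-5*t) + exp(-5*t), 3*t*exp(-5*t), -5*t*exp(-5*t)]
  [-2*t*exp(-5*t), 6*t*exp(-5*t) + exp(-5*t), -10*t*exp(-5*t)]
  [-t*exp(-5*t), 3*t*exp(-5*t), -5*t*exp(-5*t) + exp(-5*t)]

Strategy: write A = P · J · P⁻¹ where J is a Jordan canonical form, so e^{tA} = P · e^{tJ} · P⁻¹, and e^{tJ} can be computed block-by-block.

A has Jordan form
J =
  [-5,  1,  0]
  [ 0, -5,  0]
  [ 0,  0, -5]
(up to reordering of blocks).

Per-block formulas:
  For a 2×2 Jordan block J_2(-5): exp(t · J_2(-5)) = e^(-5t)·(I + t·N), where N is the 2×2 nilpotent shift.
  For a 1×1 block at λ = -5: exp(t · [-5]) = [e^(-5t)].

After assembling e^{tJ} and conjugating by P, we get:

e^{tA} =
  [-t*exp(-5*t) + exp(-5*t), 3*t*exp(-5*t), -5*t*exp(-5*t)]
  [-2*t*exp(-5*t), 6*t*exp(-5*t) + exp(-5*t), -10*t*exp(-5*t)]
  [-t*exp(-5*t), 3*t*exp(-5*t), -5*t*exp(-5*t) + exp(-5*t)]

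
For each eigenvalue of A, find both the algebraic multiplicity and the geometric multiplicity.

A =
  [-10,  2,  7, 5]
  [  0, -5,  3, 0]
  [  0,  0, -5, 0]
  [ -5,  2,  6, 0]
λ = -5: alg = 4, geom = 2

Step 1 — factor the characteristic polynomial to read off the algebraic multiplicities:
  χ_A(x) = (x + 5)^4

Step 2 — compute geometric multiplicities via the rank-nullity identity g(λ) = n − rank(A − λI):
  rank(A − (-5)·I) = 2, so dim ker(A − (-5)·I) = n − 2 = 2

Summary:
  λ = -5: algebraic multiplicity = 4, geometric multiplicity = 2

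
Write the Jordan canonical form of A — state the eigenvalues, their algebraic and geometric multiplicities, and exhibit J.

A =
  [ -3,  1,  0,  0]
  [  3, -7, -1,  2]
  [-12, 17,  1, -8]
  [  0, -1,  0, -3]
J_3(-3) ⊕ J_1(-3)

The characteristic polynomial is
  det(x·I − A) = x^4 + 12*x^3 + 54*x^2 + 108*x + 81 = (x + 3)^4

Eigenvalues and multiplicities (the geometric multiplicity of λ is n − rank(A − λI), which equals the number of Jordan blocks for λ):
  λ = -3: algebraic multiplicity = 4, geometric multiplicity = 2

Determining the block sizes for each eigenvalue:
  λ = -3: with am = 4 and gm = 2, the partition is not yet determined (e.g. several partitions of 4 into 2 parts exist). Let N = A − (-3)·I. Computing rank(N^1) = 2, rank(N^2) = 1, rank(N^3) = 0; the number of blocks of size ≥ j is rank(N^{j−1}) − rank(N^j), giving [2, 1, 1]. So we have 1 block(s) of size 3, 1 block(s) of size 1 → block sizes [3, 1]

Assembling the blocks gives a Jordan form
J =
  [-3,  1,  0,  0]
  [ 0, -3,  1,  0]
  [ 0,  0, -3,  0]
  [ 0,  0,  0, -3]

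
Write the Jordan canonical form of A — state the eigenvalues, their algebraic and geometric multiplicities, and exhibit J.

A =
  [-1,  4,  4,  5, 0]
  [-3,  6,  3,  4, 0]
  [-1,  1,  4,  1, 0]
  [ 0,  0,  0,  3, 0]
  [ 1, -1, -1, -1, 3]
J_2(3) ⊕ J_2(3) ⊕ J_1(3)

The characteristic polynomial is
  det(x·I − A) = x^5 - 15*x^4 + 90*x^3 - 270*x^2 + 405*x - 243 = (x - 3)^5

Eigenvalues and multiplicities (the geometric multiplicity of λ is n − rank(A − λI), which equals the number of Jordan blocks for λ):
  λ = 3: algebraic multiplicity = 5, geometric multiplicity = 3

Determining the block sizes for each eigenvalue:
  λ = 3: with am = 5 and gm = 3, the partition is not yet determined (e.g. several partitions of 5 into 3 parts exist). Let N = A − (3)·I. Computing rank(N^1) = 2, rank(N^2) = 0; the number of blocks of size ≥ j is rank(N^{j−1}) − rank(N^j), giving [3, 2]. So we have 2 block(s) of size 2, 1 block(s) of size 1 → block sizes [2, 2, 1]

Assembling the blocks gives a Jordan form
J =
  [3, 1, 0, 0, 0]
  [0, 3, 0, 0, 0]
  [0, 0, 3, 1, 0]
  [0, 0, 0, 3, 0]
  [0, 0, 0, 0, 3]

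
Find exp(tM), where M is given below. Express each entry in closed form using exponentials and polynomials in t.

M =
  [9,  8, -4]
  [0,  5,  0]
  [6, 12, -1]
e^{tM} =
  [3*exp(5*t) - 2*exp(3*t), 4*exp(5*t) - 4*exp(3*t), -2*exp(5*t) + 2*exp(3*t)]
  [0, exp(5*t), 0]
  [3*exp(5*t) - 3*exp(3*t), 6*exp(5*t) - 6*exp(3*t), -2*exp(5*t) + 3*exp(3*t)]

Strategy: write M = P · J · P⁻¹ where J is a Jordan canonical form, so e^{tM} = P · e^{tJ} · P⁻¹, and e^{tJ} can be computed block-by-block.

M has Jordan form
J =
  [3, 0, 0]
  [0, 5, 0]
  [0, 0, 5]
(up to reordering of blocks).

Per-block formulas:
  For a 1×1 block at λ = 5: exp(t · [5]) = [e^(5t)].
  For a 1×1 block at λ = 3: exp(t · [3]) = [e^(3t)].

After assembling e^{tJ} and conjugating by P, we get:

e^{tM} =
  [3*exp(5*t) - 2*exp(3*t), 4*exp(5*t) - 4*exp(3*t), -2*exp(5*t) + 2*exp(3*t)]
  [0, exp(5*t), 0]
  [3*exp(5*t) - 3*exp(3*t), 6*exp(5*t) - 6*exp(3*t), -2*exp(5*t) + 3*exp(3*t)]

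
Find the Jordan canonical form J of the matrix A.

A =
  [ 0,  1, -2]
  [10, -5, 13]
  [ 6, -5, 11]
J_3(2)

The characteristic polynomial is
  det(x·I − A) = x^3 - 6*x^2 + 12*x - 8 = (x - 2)^3

Eigenvalues and multiplicities (the geometric multiplicity of λ is n − rank(A − λI), which equals the number of Jordan blocks for λ):
  λ = 2: algebraic multiplicity = 3, geometric multiplicity = 1

Determining the block sizes for each eigenvalue:
  λ = 2: one block (gm = 1), so the single block has size am = 3 → block sizes [3]

Assembling the blocks gives a Jordan form
J =
  [2, 1, 0]
  [0, 2, 1]
  [0, 0, 2]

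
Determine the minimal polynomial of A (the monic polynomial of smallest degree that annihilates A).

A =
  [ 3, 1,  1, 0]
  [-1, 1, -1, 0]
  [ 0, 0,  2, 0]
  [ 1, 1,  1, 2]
x^2 - 4*x + 4

The characteristic polynomial is χ_A(x) = (x - 2)^4, so the eigenvalues are known. The minimal polynomial is
  m_A(x) = Π_λ (x − λ)^{k_λ}
where k_λ is the size of the *largest* Jordan block for λ (equivalently, the smallest k with (A − λI)^k v = 0 for every generalised eigenvector v of λ).

  λ = 2: largest Jordan block has size 2, contributing (x − 2)^2

So m_A(x) = (x - 2)^2 = x^2 - 4*x + 4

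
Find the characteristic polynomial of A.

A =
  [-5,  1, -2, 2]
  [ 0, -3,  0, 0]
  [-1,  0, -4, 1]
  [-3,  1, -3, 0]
x^4 + 12*x^3 + 54*x^2 + 108*x + 81

Expanding det(x·I − A) (e.g. by cofactor expansion or by noting that A is similar to its Jordan form J, which has the same characteristic polynomial as A) gives
  χ_A(x) = x^4 + 12*x^3 + 54*x^2 + 108*x + 81
which factors as (x + 3)^4. The eigenvalues (with algebraic multiplicities) are λ = -3 with multiplicity 4.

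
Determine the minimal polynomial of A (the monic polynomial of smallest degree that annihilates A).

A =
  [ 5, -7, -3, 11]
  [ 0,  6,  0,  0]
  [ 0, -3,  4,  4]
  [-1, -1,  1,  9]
x^3 - 18*x^2 + 108*x - 216

The characteristic polynomial is χ_A(x) = (x - 6)^4, so the eigenvalues are known. The minimal polynomial is
  m_A(x) = Π_λ (x − λ)^{k_λ}
where k_λ is the size of the *largest* Jordan block for λ (equivalently, the smallest k with (A − λI)^k v = 0 for every generalised eigenvector v of λ).

  λ = 6: largest Jordan block has size 3, contributing (x − 6)^3

So m_A(x) = (x - 6)^3 = x^3 - 18*x^2 + 108*x - 216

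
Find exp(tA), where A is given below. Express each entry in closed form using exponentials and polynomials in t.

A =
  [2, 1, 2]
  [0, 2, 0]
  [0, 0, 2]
e^{tA} =
  [exp(2*t), t*exp(2*t), 2*t*exp(2*t)]
  [0, exp(2*t), 0]
  [0, 0, exp(2*t)]

Strategy: write A = P · J · P⁻¹ where J is a Jordan canonical form, so e^{tA} = P · e^{tJ} · P⁻¹, and e^{tJ} can be computed block-by-block.

A has Jordan form
J =
  [2, 1, 0]
  [0, 2, 0]
  [0, 0, 2]
(up to reordering of blocks).

Per-block formulas:
  For a 1×1 block at λ = 2: exp(t · [2]) = [e^(2t)].
  For a 2×2 Jordan block J_2(2): exp(t · J_2(2)) = e^(2t)·(I + t·N), where N is the 2×2 nilpotent shift.

After assembling e^{tJ} and conjugating by P, we get:

e^{tA} =
  [exp(2*t), t*exp(2*t), 2*t*exp(2*t)]
  [0, exp(2*t), 0]
  [0, 0, exp(2*t)]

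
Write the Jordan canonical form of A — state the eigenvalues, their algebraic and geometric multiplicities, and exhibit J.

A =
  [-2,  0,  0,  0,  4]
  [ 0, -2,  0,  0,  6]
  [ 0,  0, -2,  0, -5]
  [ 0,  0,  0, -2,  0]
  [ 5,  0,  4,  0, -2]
J_3(-2) ⊕ J_1(-2) ⊕ J_1(-2)

The characteristic polynomial is
  det(x·I − A) = x^5 + 10*x^4 + 40*x^3 + 80*x^2 + 80*x + 32 = (x + 2)^5

Eigenvalues and multiplicities (the geometric multiplicity of λ is n − rank(A − λI), which equals the number of Jordan blocks for λ):
  λ = -2: algebraic multiplicity = 5, geometric multiplicity = 3

Determining the block sizes for each eigenvalue:
  λ = -2: with am = 5 and gm = 3, the partition is not yet determined (e.g. several partitions of 5 into 3 parts exist). Let N = A − (-2)·I. Computing rank(N^1) = 2, rank(N^2) = 1, rank(N^3) = 0; the number of blocks of size ≥ j is rank(N^{j−1}) − rank(N^j), giving [3, 1, 1]. So we have 1 block(s) of size 3, 2 block(s) of size 1 → block sizes [3, 1, 1]

Assembling the blocks gives a Jordan form
J =
  [-2,  1,  0,  0,  0]
  [ 0, -2,  1,  0,  0]
  [ 0,  0, -2,  0,  0]
  [ 0,  0,  0, -2,  0]
  [ 0,  0,  0,  0, -2]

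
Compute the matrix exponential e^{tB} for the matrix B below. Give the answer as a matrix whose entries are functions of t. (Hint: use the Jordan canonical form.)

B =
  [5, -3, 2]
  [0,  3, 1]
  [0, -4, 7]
e^{tB} =
  [exp(5*t), -t^2*exp(5*t) - 3*t*exp(5*t), t^2*exp(5*t)/2 + 2*t*exp(5*t)]
  [0, -2*t*exp(5*t) + exp(5*t), t*exp(5*t)]
  [0, -4*t*exp(5*t), 2*t*exp(5*t) + exp(5*t)]

Strategy: write B = P · J · P⁻¹ where J is a Jordan canonical form, so e^{tB} = P · e^{tJ} · P⁻¹, and e^{tJ} can be computed block-by-block.

B has Jordan form
J =
  [5, 1, 0]
  [0, 5, 1]
  [0, 0, 5]
(up to reordering of blocks).

Per-block formulas:
  For a 3×3 Jordan block J_3(5): exp(t · J_3(5)) = e^(5t)·(I + t·N + (t^2/2)·N^2), where N is the 3×3 nilpotent shift.

After assembling e^{tJ} and conjugating by P, we get:

e^{tB} =
  [exp(5*t), -t^2*exp(5*t) - 3*t*exp(5*t), t^2*exp(5*t)/2 + 2*t*exp(5*t)]
  [0, -2*t*exp(5*t) + exp(5*t), t*exp(5*t)]
  [0, -4*t*exp(5*t), 2*t*exp(5*t) + exp(5*t)]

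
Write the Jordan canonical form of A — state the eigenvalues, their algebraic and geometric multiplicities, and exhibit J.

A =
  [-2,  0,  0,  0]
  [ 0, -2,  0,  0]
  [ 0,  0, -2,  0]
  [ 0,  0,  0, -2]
J_1(-2) ⊕ J_1(-2) ⊕ J_1(-2) ⊕ J_1(-2)

The characteristic polynomial is
  det(x·I − A) = x^4 + 8*x^3 + 24*x^2 + 32*x + 16 = (x + 2)^4

Eigenvalues and multiplicities (the geometric multiplicity of λ is n − rank(A − λI), which equals the number of Jordan blocks for λ):
  λ = -2: algebraic multiplicity = 4, geometric multiplicity = 4

Determining the block sizes for each eigenvalue:
  λ = -2: gm = am = 4, so every block has size 1 → block sizes [1, 1, 1, 1]

Assembling the blocks gives a Jordan form
J =
  [-2,  0,  0,  0]
  [ 0, -2,  0,  0]
  [ 0,  0, -2,  0]
  [ 0,  0,  0, -2]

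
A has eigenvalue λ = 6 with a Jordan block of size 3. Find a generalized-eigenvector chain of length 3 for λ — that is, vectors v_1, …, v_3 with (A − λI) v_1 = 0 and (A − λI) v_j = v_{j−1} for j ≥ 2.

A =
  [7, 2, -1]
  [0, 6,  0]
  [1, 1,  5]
A Jordan chain for λ = 6 of length 3:
v_1 = (1, 0, 1)ᵀ
v_2 = (2, 0, 1)ᵀ
v_3 = (0, 1, 0)ᵀ

Let N = A − (6)·I. We want v_3 with N^3 v_3 = 0 but N^2 v_3 ≠ 0; then v_{j-1} := N · v_j for j = 3, …, 2.

Pick v_3 = (0, 1, 0)ᵀ.
Then v_2 = N · v_3 = (2, 0, 1)ᵀ.
Then v_1 = N · v_2 = (1, 0, 1)ᵀ.

Sanity check: (A − (6)·I) v_1 = (0, 0, 0)ᵀ = 0. ✓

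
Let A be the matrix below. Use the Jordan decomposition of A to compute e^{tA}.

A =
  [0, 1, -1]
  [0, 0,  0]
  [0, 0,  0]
e^{tA} =
  [1, t, -t]
  [0, 1, 0]
  [0, 0, 1]

Strategy: write A = P · J · P⁻¹ where J is a Jordan canonical form, so e^{tA} = P · e^{tJ} · P⁻¹, and e^{tJ} can be computed block-by-block.

A has Jordan form
J =
  [0, 1, 0]
  [0, 0, 0]
  [0, 0, 0]
(up to reordering of blocks).

Per-block formulas:
  For a 1×1 block at λ = 0: exp(t · [0]) = [e^(0t)].
  For a 2×2 Jordan block J_2(0): exp(t · J_2(0)) = e^(0t)·(I + t·N), where N is the 2×2 nilpotent shift.

After assembling e^{tJ} and conjugating by P, we get:

e^{tA} =
  [1, t, -t]
  [0, 1, 0]
  [0, 0, 1]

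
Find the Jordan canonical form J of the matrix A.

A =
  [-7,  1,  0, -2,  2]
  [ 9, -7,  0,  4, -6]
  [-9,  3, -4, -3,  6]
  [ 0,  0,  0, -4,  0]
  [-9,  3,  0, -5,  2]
J_2(-4) ⊕ J_2(-4) ⊕ J_1(-4)

The characteristic polynomial is
  det(x·I − A) = x^5 + 20*x^4 + 160*x^3 + 640*x^2 + 1280*x + 1024 = (x + 4)^5

Eigenvalues and multiplicities (the geometric multiplicity of λ is n − rank(A − λI), which equals the number of Jordan blocks for λ):
  λ = -4: algebraic multiplicity = 5, geometric multiplicity = 3

Determining the block sizes for each eigenvalue:
  λ = -4: with am = 5 and gm = 3, the partition is not yet determined (e.g. several partitions of 5 into 3 parts exist). Let N = A − (-4)·I. Computing rank(N^1) = 2, rank(N^2) = 0; the number of blocks of size ≥ j is rank(N^{j−1}) − rank(N^j), giving [3, 2]. So we have 2 block(s) of size 2, 1 block(s) of size 1 → block sizes [2, 2, 1]

Assembling the blocks gives a Jordan form
J =
  [-4,  1,  0,  0,  0]
  [ 0, -4,  0,  0,  0]
  [ 0,  0, -4,  1,  0]
  [ 0,  0,  0, -4,  0]
  [ 0,  0,  0,  0, -4]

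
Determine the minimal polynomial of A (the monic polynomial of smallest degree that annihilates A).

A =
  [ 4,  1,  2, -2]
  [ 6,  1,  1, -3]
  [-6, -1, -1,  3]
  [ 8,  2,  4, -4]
x^3

The characteristic polynomial is χ_A(x) = x^4, so the eigenvalues are known. The minimal polynomial is
  m_A(x) = Π_λ (x − λ)^{k_λ}
where k_λ is the size of the *largest* Jordan block for λ (equivalently, the smallest k with (A − λI)^k v = 0 for every generalised eigenvector v of λ).

  λ = 0: largest Jordan block has size 3, contributing (x − 0)^3

So m_A(x) = x^3 = x^3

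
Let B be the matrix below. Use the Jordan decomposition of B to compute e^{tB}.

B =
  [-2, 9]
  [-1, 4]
e^{tB} =
  [-3*t*exp(t) + exp(t), 9*t*exp(t)]
  [-t*exp(t), 3*t*exp(t) + exp(t)]

Strategy: write B = P · J · P⁻¹ where J is a Jordan canonical form, so e^{tB} = P · e^{tJ} · P⁻¹, and e^{tJ} can be computed block-by-block.

B has Jordan form
J =
  [1, 1]
  [0, 1]
(up to reordering of blocks).

Per-block formulas:
  For a 2×2 Jordan block J_2(1): exp(t · J_2(1)) = e^(1t)·(I + t·N), where N is the 2×2 nilpotent shift.

After assembling e^{tJ} and conjugating by P, we get:

e^{tB} =
  [-3*t*exp(t) + exp(t), 9*t*exp(t)]
  [-t*exp(t), 3*t*exp(t) + exp(t)]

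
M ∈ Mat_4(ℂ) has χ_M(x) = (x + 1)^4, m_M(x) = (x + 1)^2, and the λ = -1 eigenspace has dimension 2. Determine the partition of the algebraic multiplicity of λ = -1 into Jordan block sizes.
Block sizes for λ = -1: [2, 2]

Step 1 — from the characteristic polynomial, algebraic multiplicity of λ = -1 is 4. From dim ker(M − (-1)·I) = 2, there are exactly 2 Jordan blocks for λ = -1.
Step 2 — from the minimal polynomial, the factor (x + 1)^2 tells us the largest block for λ = -1 has size 2.
Step 3 — with total size 4, 2 blocks, and largest block 2, the block sizes (in nonincreasing order) are [2, 2].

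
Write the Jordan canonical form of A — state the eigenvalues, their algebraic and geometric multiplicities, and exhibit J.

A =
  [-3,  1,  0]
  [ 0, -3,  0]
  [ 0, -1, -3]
J_2(-3) ⊕ J_1(-3)

The characteristic polynomial is
  det(x·I − A) = x^3 + 9*x^2 + 27*x + 27 = (x + 3)^3

Eigenvalues and multiplicities (the geometric multiplicity of λ is n − rank(A − λI), which equals the number of Jordan blocks for λ):
  λ = -3: algebraic multiplicity = 3, geometric multiplicity = 2

Determining the block sizes for each eigenvalue:
  λ = -3: 2 blocks summing to 3 forces exactly one block of size 2 and the rest size 1 → block sizes [2, 1]

Assembling the blocks gives a Jordan form
J =
  [-3,  1,  0]
  [ 0, -3,  0]
  [ 0,  0, -3]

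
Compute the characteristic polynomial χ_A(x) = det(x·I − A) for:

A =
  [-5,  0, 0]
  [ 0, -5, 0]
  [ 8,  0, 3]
x^3 + 7*x^2 - 5*x - 75

Expanding det(x·I − A) (e.g. by cofactor expansion or by noting that A is similar to its Jordan form J, which has the same characteristic polynomial as A) gives
  χ_A(x) = x^3 + 7*x^2 - 5*x - 75
which factors as (x - 3)*(x + 5)^2. The eigenvalues (with algebraic multiplicities) are λ = -5 with multiplicity 2, λ = 3 with multiplicity 1.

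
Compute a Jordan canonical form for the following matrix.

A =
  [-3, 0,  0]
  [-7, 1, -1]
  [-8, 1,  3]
J_1(-3) ⊕ J_2(2)

The characteristic polynomial is
  det(x·I − A) = x^3 - x^2 - 8*x + 12 = (x - 2)^2*(x + 3)

Eigenvalues and multiplicities (the geometric multiplicity of λ is n − rank(A − λI), which equals the number of Jordan blocks for λ):
  λ = -3: algebraic multiplicity = 1, geometric multiplicity = 1
  λ = 2: algebraic multiplicity = 2, geometric multiplicity = 1

Determining the block sizes for each eigenvalue:
  λ = -3: one block (gm = 1), so the single block has size am = 1 → block sizes [1]
  λ = 2: one block (gm = 1), so the single block has size am = 2 → block sizes [2]

Assembling the blocks gives a Jordan form
J =
  [-3, 0, 0]
  [ 0, 2, 1]
  [ 0, 0, 2]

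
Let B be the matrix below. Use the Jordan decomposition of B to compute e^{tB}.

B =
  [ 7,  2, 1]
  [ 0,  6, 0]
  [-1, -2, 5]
e^{tB} =
  [t*exp(6*t) + exp(6*t), 2*t*exp(6*t), t*exp(6*t)]
  [0, exp(6*t), 0]
  [-t*exp(6*t), -2*t*exp(6*t), -t*exp(6*t) + exp(6*t)]

Strategy: write B = P · J · P⁻¹ where J is a Jordan canonical form, so e^{tB} = P · e^{tJ} · P⁻¹, and e^{tJ} can be computed block-by-block.

B has Jordan form
J =
  [6, 1, 0]
  [0, 6, 0]
  [0, 0, 6]
(up to reordering of blocks).

Per-block formulas:
  For a 1×1 block at λ = 6: exp(t · [6]) = [e^(6t)].
  For a 2×2 Jordan block J_2(6): exp(t · J_2(6)) = e^(6t)·(I + t·N), where N is the 2×2 nilpotent shift.

After assembling e^{tJ} and conjugating by P, we get:

e^{tB} =
  [t*exp(6*t) + exp(6*t), 2*t*exp(6*t), t*exp(6*t)]
  [0, exp(6*t), 0]
  [-t*exp(6*t), -2*t*exp(6*t), -t*exp(6*t) + exp(6*t)]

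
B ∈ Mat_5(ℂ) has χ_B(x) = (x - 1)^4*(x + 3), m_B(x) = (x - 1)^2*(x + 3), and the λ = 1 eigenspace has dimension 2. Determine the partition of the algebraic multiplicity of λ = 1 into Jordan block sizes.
Block sizes for λ = 1: [2, 2]

Step 1 — from the characteristic polynomial, algebraic multiplicity of λ = 1 is 4. From dim ker(B − (1)·I) = 2, there are exactly 2 Jordan blocks for λ = 1.
Step 2 — from the minimal polynomial, the factor (x − 1)^2 tells us the largest block for λ = 1 has size 2.
Step 3 — with total size 4, 2 blocks, and largest block 2, the block sizes (in nonincreasing order) are [2, 2].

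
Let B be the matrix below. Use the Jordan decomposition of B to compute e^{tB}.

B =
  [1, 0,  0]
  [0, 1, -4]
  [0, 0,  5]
e^{tB} =
  [exp(t), 0, 0]
  [0, exp(t), -exp(5*t) + exp(t)]
  [0, 0, exp(5*t)]

Strategy: write B = P · J · P⁻¹ where J is a Jordan canonical form, so e^{tB} = P · e^{tJ} · P⁻¹, and e^{tJ} can be computed block-by-block.

B has Jordan form
J =
  [1, 0, 0]
  [0, 1, 0]
  [0, 0, 5]
(up to reordering of blocks).

Per-block formulas:
  For a 1×1 block at λ = 1: exp(t · [1]) = [e^(1t)].
  For a 1×1 block at λ = 5: exp(t · [5]) = [e^(5t)].

After assembling e^{tJ} and conjugating by P, we get:

e^{tB} =
  [exp(t), 0, 0]
  [0, exp(t), -exp(5*t) + exp(t)]
  [0, 0, exp(5*t)]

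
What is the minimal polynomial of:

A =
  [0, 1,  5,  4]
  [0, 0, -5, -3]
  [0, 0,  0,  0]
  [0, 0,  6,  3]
x^4 - 3*x^3

The characteristic polynomial is χ_A(x) = x^3*(x - 3), so the eigenvalues are known. The minimal polynomial is
  m_A(x) = Π_λ (x − λ)^{k_λ}
where k_λ is the size of the *largest* Jordan block for λ (equivalently, the smallest k with (A − λI)^k v = 0 for every generalised eigenvector v of λ).

  λ = 0: largest Jordan block has size 3, contributing (x − 0)^3
  λ = 3: largest Jordan block has size 1, contributing (x − 3)

So m_A(x) = x^3*(x - 3) = x^4 - 3*x^3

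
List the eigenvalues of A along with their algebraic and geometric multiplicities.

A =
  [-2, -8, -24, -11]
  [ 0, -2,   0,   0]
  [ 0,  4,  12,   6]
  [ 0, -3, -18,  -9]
λ = -2: alg = 2, geom = 1; λ = 0: alg = 1, geom = 1; λ = 3: alg = 1, geom = 1

Step 1 — factor the characteristic polynomial to read off the algebraic multiplicities:
  χ_A(x) = x*(x - 3)*(x + 2)^2

Step 2 — compute geometric multiplicities via the rank-nullity identity g(λ) = n − rank(A − λI):
  rank(A − (-2)·I) = 3, so dim ker(A − (-2)·I) = n − 3 = 1
  rank(A − (0)·I) = 3, so dim ker(A − (0)·I) = n − 3 = 1
  rank(A − (3)·I) = 3, so dim ker(A − (3)·I) = n − 3 = 1

Summary:
  λ = -2: algebraic multiplicity = 2, geometric multiplicity = 1
  λ = 0: algebraic multiplicity = 1, geometric multiplicity = 1
  λ = 3: algebraic multiplicity = 1, geometric multiplicity = 1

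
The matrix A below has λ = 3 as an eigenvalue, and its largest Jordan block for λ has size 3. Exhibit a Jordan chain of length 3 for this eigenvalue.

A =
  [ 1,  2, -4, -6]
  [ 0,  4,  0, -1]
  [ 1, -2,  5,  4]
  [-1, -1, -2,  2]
A Jordan chain for λ = 3 of length 3:
v_1 = (6, 1, -4, 1)ᵀ
v_2 = (-2, 0, 1, -1)ᵀ
v_3 = (1, 0, 0, 0)ᵀ

Let N = A − (3)·I. We want v_3 with N^3 v_3 = 0 but N^2 v_3 ≠ 0; then v_{j-1} := N · v_j for j = 3, …, 2.

Pick v_3 = (1, 0, 0, 0)ᵀ.
Then v_2 = N · v_3 = (-2, 0, 1, -1)ᵀ.
Then v_1 = N · v_2 = (6, 1, -4, 1)ᵀ.

Sanity check: (A − (3)·I) v_1 = (0, 0, 0, 0)ᵀ = 0. ✓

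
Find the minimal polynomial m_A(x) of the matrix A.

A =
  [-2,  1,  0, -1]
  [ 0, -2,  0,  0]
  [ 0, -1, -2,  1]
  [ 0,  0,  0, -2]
x^2 + 4*x + 4

The characteristic polynomial is χ_A(x) = (x + 2)^4, so the eigenvalues are known. The minimal polynomial is
  m_A(x) = Π_λ (x − λ)^{k_λ}
where k_λ is the size of the *largest* Jordan block for λ (equivalently, the smallest k with (A − λI)^k v = 0 for every generalised eigenvector v of λ).

  λ = -2: largest Jordan block has size 2, contributing (x + 2)^2

So m_A(x) = (x + 2)^2 = x^2 + 4*x + 4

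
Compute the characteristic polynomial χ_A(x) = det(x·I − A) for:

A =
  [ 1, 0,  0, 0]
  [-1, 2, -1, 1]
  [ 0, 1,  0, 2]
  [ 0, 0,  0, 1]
x^4 - 4*x^3 + 6*x^2 - 4*x + 1

Expanding det(x·I − A) (e.g. by cofactor expansion or by noting that A is similar to its Jordan form J, which has the same characteristic polynomial as A) gives
  χ_A(x) = x^4 - 4*x^3 + 6*x^2 - 4*x + 1
which factors as (x - 1)^4. The eigenvalues (with algebraic multiplicities) are λ = 1 with multiplicity 4.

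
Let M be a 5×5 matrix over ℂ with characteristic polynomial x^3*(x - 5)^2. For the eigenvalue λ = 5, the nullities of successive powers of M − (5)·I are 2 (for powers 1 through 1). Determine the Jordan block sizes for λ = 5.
Block sizes for λ = 5: [1, 1]

From the dimensions of kernels of powers, the number of Jordan blocks of size at least j is d_j − d_{j−1} where d_j = dim ker(N^j) (with d_0 = 0). Computing the differences gives [2].
The number of blocks of size exactly k is (#blocks of size ≥ k) − (#blocks of size ≥ k + 1), so the partition is: 2 block(s) of size 1.
In nonincreasing order the block sizes are [1, 1].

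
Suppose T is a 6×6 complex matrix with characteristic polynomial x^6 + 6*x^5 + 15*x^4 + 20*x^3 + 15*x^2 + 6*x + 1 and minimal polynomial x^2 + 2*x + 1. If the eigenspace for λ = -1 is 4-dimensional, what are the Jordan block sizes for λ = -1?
Block sizes for λ = -1: [2, 2, 1, 1]

Step 1 — from the characteristic polynomial, algebraic multiplicity of λ = -1 is 6. From dim ker(T − (-1)·I) = 4, there are exactly 4 Jordan blocks for λ = -1.
Step 2 — from the minimal polynomial, the factor (x + 1)^2 tells us the largest block for λ = -1 has size 2.
Step 3 — with total size 6, 4 blocks, and largest block 2, the block sizes (in nonincreasing order) are [2, 2, 1, 1].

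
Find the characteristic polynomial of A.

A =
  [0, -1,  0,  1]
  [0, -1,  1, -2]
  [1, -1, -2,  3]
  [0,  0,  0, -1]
x^4 + 4*x^3 + 6*x^2 + 4*x + 1

Expanding det(x·I − A) (e.g. by cofactor expansion or by noting that A is similar to its Jordan form J, which has the same characteristic polynomial as A) gives
  χ_A(x) = x^4 + 4*x^3 + 6*x^2 + 4*x + 1
which factors as (x + 1)^4. The eigenvalues (with algebraic multiplicities) are λ = -1 with multiplicity 4.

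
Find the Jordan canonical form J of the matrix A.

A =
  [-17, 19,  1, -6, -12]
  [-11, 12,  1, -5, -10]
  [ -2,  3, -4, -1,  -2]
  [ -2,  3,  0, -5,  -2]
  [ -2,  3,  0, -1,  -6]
J_3(-4) ⊕ J_1(-4) ⊕ J_1(-4)

The characteristic polynomial is
  det(x·I − A) = x^5 + 20*x^4 + 160*x^3 + 640*x^2 + 1280*x + 1024 = (x + 4)^5

Eigenvalues and multiplicities (the geometric multiplicity of λ is n − rank(A − λI), which equals the number of Jordan blocks for λ):
  λ = -4: algebraic multiplicity = 5, geometric multiplicity = 3

Determining the block sizes for each eigenvalue:
  λ = -4: with am = 5 and gm = 3, the partition is not yet determined (e.g. several partitions of 5 into 3 parts exist). Let N = A − (-4)·I. Computing rank(N^1) = 2, rank(N^2) = 1, rank(N^3) = 0; the number of blocks of size ≥ j is rank(N^{j−1}) − rank(N^j), giving [3, 1, 1]. So we have 1 block(s) of size 3, 2 block(s) of size 1 → block sizes [3, 1, 1]

Assembling the blocks gives a Jordan form
J =
  [-4,  1,  0,  0,  0]
  [ 0, -4,  1,  0,  0]
  [ 0,  0, -4,  0,  0]
  [ 0,  0,  0, -4,  0]
  [ 0,  0,  0,  0, -4]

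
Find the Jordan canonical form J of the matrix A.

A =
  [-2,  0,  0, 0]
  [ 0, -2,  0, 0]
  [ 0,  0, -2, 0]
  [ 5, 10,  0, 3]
J_1(-2) ⊕ J_1(-2) ⊕ J_1(-2) ⊕ J_1(3)

The characteristic polynomial is
  det(x·I − A) = x^4 + 3*x^3 - 6*x^2 - 28*x - 24 = (x - 3)*(x + 2)^3

Eigenvalues and multiplicities (the geometric multiplicity of λ is n − rank(A − λI), which equals the number of Jordan blocks for λ):
  λ = -2: algebraic multiplicity = 3, geometric multiplicity = 3
  λ = 3: algebraic multiplicity = 1, geometric multiplicity = 1

Determining the block sizes for each eigenvalue:
  λ = -2: gm = am = 3, so every block has size 1 → block sizes [1, 1, 1]
  λ = 3: one block (gm = 1), so the single block has size am = 1 → block sizes [1]

Assembling the blocks gives a Jordan form
J =
  [-2,  0,  0, 0]
  [ 0, -2,  0, 0]
  [ 0,  0, -2, 0]
  [ 0,  0,  0, 3]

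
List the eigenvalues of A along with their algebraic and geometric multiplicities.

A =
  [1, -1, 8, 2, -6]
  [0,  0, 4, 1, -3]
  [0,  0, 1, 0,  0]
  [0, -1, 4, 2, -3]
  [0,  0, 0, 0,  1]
λ = 1: alg = 5, geom = 3

Step 1 — factor the characteristic polynomial to read off the algebraic multiplicities:
  χ_A(x) = (x - 1)^5

Step 2 — compute geometric multiplicities via the rank-nullity identity g(λ) = n − rank(A − λI):
  rank(A − (1)·I) = 2, so dim ker(A − (1)·I) = n − 2 = 3

Summary:
  λ = 1: algebraic multiplicity = 5, geometric multiplicity = 3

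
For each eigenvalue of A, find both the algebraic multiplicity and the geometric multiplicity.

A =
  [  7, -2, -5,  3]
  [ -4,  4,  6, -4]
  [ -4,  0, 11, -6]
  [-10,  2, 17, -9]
λ = 3: alg = 3, geom = 1; λ = 4: alg = 1, geom = 1

Step 1 — factor the characteristic polynomial to read off the algebraic multiplicities:
  χ_A(x) = (x - 4)*(x - 3)^3

Step 2 — compute geometric multiplicities via the rank-nullity identity g(λ) = n − rank(A − λI):
  rank(A − (3)·I) = 3, so dim ker(A − (3)·I) = n − 3 = 1
  rank(A − (4)·I) = 3, so dim ker(A − (4)·I) = n − 3 = 1

Summary:
  λ = 3: algebraic multiplicity = 3, geometric multiplicity = 1
  λ = 4: algebraic multiplicity = 1, geometric multiplicity = 1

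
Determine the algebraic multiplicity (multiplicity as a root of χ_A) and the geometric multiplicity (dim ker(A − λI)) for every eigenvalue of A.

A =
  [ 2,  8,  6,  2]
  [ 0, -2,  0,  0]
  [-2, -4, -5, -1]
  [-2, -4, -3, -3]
λ = -2: alg = 4, geom = 3

Step 1 — factor the characteristic polynomial to read off the algebraic multiplicities:
  χ_A(x) = (x + 2)^4

Step 2 — compute geometric multiplicities via the rank-nullity identity g(λ) = n − rank(A − λI):
  rank(A − (-2)·I) = 1, so dim ker(A − (-2)·I) = n − 1 = 3

Summary:
  λ = -2: algebraic multiplicity = 4, geometric multiplicity = 3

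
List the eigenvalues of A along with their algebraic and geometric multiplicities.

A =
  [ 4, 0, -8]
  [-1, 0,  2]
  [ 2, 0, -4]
λ = 0: alg = 3, geom = 2

Step 1 — factor the characteristic polynomial to read off the algebraic multiplicities:
  χ_A(x) = x^3

Step 2 — compute geometric multiplicities via the rank-nullity identity g(λ) = n − rank(A − λI):
  rank(A − (0)·I) = 1, so dim ker(A − (0)·I) = n − 1 = 2

Summary:
  λ = 0: algebraic multiplicity = 3, geometric multiplicity = 2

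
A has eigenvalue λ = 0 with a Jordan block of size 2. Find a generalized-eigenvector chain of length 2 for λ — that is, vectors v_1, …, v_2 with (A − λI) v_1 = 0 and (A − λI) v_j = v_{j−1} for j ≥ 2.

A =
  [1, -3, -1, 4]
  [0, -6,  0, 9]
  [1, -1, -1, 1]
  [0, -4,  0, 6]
A Jordan chain for λ = 0 of length 2:
v_1 = (1, 0, 1, 0)ᵀ
v_2 = (1, 0, 0, 0)ᵀ

Let N = A − (0)·I. We want v_2 with N^2 v_2 = 0 but N^1 v_2 ≠ 0; then v_{j-1} := N · v_j for j = 2, …, 2.

Pick v_2 = (1, 0, 0, 0)ᵀ.
Then v_1 = N · v_2 = (1, 0, 1, 0)ᵀ.

Sanity check: (A − (0)·I) v_1 = (0, 0, 0, 0)ᵀ = 0. ✓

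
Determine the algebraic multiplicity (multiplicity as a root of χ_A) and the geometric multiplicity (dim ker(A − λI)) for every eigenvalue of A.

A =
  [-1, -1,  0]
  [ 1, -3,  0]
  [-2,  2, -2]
λ = -2: alg = 3, geom = 2

Step 1 — factor the characteristic polynomial to read off the algebraic multiplicities:
  χ_A(x) = (x + 2)^3

Step 2 — compute geometric multiplicities via the rank-nullity identity g(λ) = n − rank(A − λI):
  rank(A − (-2)·I) = 1, so dim ker(A − (-2)·I) = n − 1 = 2

Summary:
  λ = -2: algebraic multiplicity = 3, geometric multiplicity = 2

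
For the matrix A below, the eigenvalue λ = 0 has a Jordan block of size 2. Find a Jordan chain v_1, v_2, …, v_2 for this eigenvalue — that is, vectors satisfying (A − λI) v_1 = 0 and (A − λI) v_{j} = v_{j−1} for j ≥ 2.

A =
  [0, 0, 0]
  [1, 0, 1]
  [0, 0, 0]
A Jordan chain for λ = 0 of length 2:
v_1 = (0, 1, 0)ᵀ
v_2 = (1, 0, 0)ᵀ

Let N = A − (0)·I. We want v_2 with N^2 v_2 = 0 but N^1 v_2 ≠ 0; then v_{j-1} := N · v_j for j = 2, …, 2.

Pick v_2 = (1, 0, 0)ᵀ.
Then v_1 = N · v_2 = (0, 1, 0)ᵀ.

Sanity check: (A − (0)·I) v_1 = (0, 0, 0)ᵀ = 0. ✓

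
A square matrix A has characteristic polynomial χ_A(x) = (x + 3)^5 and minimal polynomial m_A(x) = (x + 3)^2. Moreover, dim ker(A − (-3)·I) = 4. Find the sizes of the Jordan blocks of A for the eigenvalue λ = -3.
Block sizes for λ = -3: [2, 1, 1, 1]

Step 1 — from the characteristic polynomial, algebraic multiplicity of λ = -3 is 5. From dim ker(A − (-3)·I) = 4, there are exactly 4 Jordan blocks for λ = -3.
Step 2 — from the minimal polynomial, the factor (x + 3)^2 tells us the largest block for λ = -3 has size 2.
Step 3 — with total size 5, 4 blocks, and largest block 2, the block sizes (in nonincreasing order) are [2, 1, 1, 1].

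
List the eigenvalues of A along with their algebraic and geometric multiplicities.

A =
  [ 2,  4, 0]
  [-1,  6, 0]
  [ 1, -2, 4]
λ = 4: alg = 3, geom = 2

Step 1 — factor the characteristic polynomial to read off the algebraic multiplicities:
  χ_A(x) = (x - 4)^3

Step 2 — compute geometric multiplicities via the rank-nullity identity g(λ) = n − rank(A − λI):
  rank(A − (4)·I) = 1, so dim ker(A − (4)·I) = n − 1 = 2

Summary:
  λ = 4: algebraic multiplicity = 3, geometric multiplicity = 2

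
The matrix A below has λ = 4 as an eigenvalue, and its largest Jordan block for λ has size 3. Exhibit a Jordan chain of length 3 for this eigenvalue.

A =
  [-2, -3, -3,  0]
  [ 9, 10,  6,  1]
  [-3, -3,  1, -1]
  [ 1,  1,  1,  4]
A Jordan chain for λ = 4 of length 3:
v_1 = (0, -1, 1, 0)ᵀ
v_2 = (0, -3, 3, -1)ᵀ
v_3 = (1, -2, 0, 0)ᵀ

Let N = A − (4)·I. We want v_3 with N^3 v_3 = 0 but N^2 v_3 ≠ 0; then v_{j-1} := N · v_j for j = 3, …, 2.

Pick v_3 = (1, -2, 0, 0)ᵀ.
Then v_2 = N · v_3 = (0, -3, 3, -1)ᵀ.
Then v_1 = N · v_2 = (0, -1, 1, 0)ᵀ.

Sanity check: (A − (4)·I) v_1 = (0, 0, 0, 0)ᵀ = 0. ✓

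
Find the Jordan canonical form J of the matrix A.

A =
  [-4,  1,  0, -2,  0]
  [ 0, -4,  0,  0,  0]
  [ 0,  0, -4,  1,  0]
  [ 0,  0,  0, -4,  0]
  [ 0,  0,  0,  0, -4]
J_2(-4) ⊕ J_2(-4) ⊕ J_1(-4)

The characteristic polynomial is
  det(x·I − A) = x^5 + 20*x^4 + 160*x^3 + 640*x^2 + 1280*x + 1024 = (x + 4)^5

Eigenvalues and multiplicities (the geometric multiplicity of λ is n − rank(A − λI), which equals the number of Jordan blocks for λ):
  λ = -4: algebraic multiplicity = 5, geometric multiplicity = 3

Determining the block sizes for each eigenvalue:
  λ = -4: with am = 5 and gm = 3, the partition is not yet determined (e.g. several partitions of 5 into 3 parts exist). Let N = A − (-4)·I. Computing rank(N^1) = 2, rank(N^2) = 0; the number of blocks of size ≥ j is rank(N^{j−1}) − rank(N^j), giving [3, 2]. So we have 2 block(s) of size 2, 1 block(s) of size 1 → block sizes [2, 2, 1]

Assembling the blocks gives a Jordan form
J =
  [-4,  1,  0,  0,  0]
  [ 0, -4,  0,  0,  0]
  [ 0,  0, -4,  1,  0]
  [ 0,  0,  0, -4,  0]
  [ 0,  0,  0,  0, -4]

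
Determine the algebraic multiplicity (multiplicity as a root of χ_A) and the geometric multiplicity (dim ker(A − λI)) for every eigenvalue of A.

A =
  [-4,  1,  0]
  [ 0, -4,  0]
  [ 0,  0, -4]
λ = -4: alg = 3, geom = 2

Step 1 — factor the characteristic polynomial to read off the algebraic multiplicities:
  χ_A(x) = (x + 4)^3

Step 2 — compute geometric multiplicities via the rank-nullity identity g(λ) = n − rank(A − λI):
  rank(A − (-4)·I) = 1, so dim ker(A − (-4)·I) = n − 1 = 2

Summary:
  λ = -4: algebraic multiplicity = 3, geometric multiplicity = 2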